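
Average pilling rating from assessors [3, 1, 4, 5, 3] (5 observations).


Formula: Mean = sum / count
Sum = 3 + 1 + 4 + 5 + 3 = 16
Mean = 16 / 5 = 3.2

3.2


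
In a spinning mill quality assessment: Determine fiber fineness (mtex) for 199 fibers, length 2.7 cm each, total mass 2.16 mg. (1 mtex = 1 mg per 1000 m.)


Formula: fineness (mtex) = mass (mg) / total length (km) = (mass_mg / total_length_m) * 1000
Step 1: Convert fiber length: 2.7 cm = 0.027 m
Step 2: Total fiber length = 199 * 0.027 = 5.373 m
Step 3: Linear density = 2.16 mg / 5.373 m = 0.4020 mg/m
Step 4: fineness = 0.4020 * 1000 = 402.0 mtex

402.0 mtex


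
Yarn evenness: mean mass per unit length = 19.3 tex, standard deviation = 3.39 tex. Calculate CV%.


Formula: CV% = (standard deviation / mean) * 100
Step 1: Ratio = 3.39 / 19.3 = 0.175648
Step 2: CV% = 0.175648 * 100 = 17.5648% ≈ 17.6%

17.6%


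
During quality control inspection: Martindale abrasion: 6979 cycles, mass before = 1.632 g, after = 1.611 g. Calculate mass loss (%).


Formula: Mass loss% = ((m_before - m_after) / m_before) * 100
Step 1: Mass loss = 1.632 - 1.611 = 0.021 g
Step 2: Ratio = 0.021 / 1.632 = 0.0128676
Step 3: Mass loss% = 0.0128676 * 100 = 1.28676% ≈ 1.29%

1.29%


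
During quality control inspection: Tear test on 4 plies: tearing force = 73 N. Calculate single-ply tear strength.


Formula: Per-ply strength = Total force / Number of plies
Per-ply = 73 N / 4
Per-ply = 18.25 N

18.25 N


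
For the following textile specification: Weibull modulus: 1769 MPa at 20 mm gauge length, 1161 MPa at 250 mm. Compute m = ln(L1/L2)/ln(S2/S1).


Formula: m = ln(L1/L2) / ln(S2/S1)
Step 1: ln(L1/L2) = ln(20/250) = -2.52573
Step 2: S2/S1 = 1161/1769 = 0.6563
Step 3: ln(S2/S1) = ln(0.6563) = -0.42114
Step 4: m = -2.52573 / -0.42114 = 6.00

6.00 (Weibull m)


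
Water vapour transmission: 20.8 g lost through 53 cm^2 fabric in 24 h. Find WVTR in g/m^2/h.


Formula: WVTR = mass_loss / (area * time)
Step 1: Convert area: 53 cm^2 = 0.0053 m^2
Step 2: WVTR = 20.8 g / (0.0053 m^2 * 24 h)
Step 3: WVTR = 20.8 / 0.1272 = 163.5 g/m^2/h

163.5 g/m^2/h


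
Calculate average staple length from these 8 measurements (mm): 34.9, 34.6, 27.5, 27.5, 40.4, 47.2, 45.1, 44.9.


Formula: Mean = sum of lengths / count
Sum = 34.9 + 34.6 + 27.5 + 27.5 + 40.4 + 47.2 + 45.1 + 44.9
Sum = 302.1 mm
Mean = 302.1 / 8 = 37.76 mm

37.76 mm


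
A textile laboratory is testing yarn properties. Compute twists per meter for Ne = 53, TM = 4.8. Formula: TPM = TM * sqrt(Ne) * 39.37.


Formula: TPM = TM * sqrt(Ne) * 39.37
Step 1: sqrt(Ne) = sqrt(53) = 7.2801
Step 2: TM * sqrt(Ne) = 4.8 * 7.2801 = 34.9445
Step 3: TPM = 34.9445 * 39.37 = 1376 twists/m

1376 twists/m


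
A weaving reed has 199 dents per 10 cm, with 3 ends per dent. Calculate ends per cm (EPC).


Formula: EPC = (dents per 10 cm * ends per dent) / 10
Step 1: Total ends per 10 cm = 199 * 3 = 597
Step 2: EPC = 597 / 10 = 59.7 ends/cm

59.7 ends/cm


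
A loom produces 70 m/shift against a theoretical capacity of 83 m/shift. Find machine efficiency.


Formula: Efficiency% = (Actual output / Theoretical output) * 100
Efficiency% = (70 / 83) * 100
Efficiency% = 0.843373 * 100 = 84.3373% ≈ 84.3%

84.3%


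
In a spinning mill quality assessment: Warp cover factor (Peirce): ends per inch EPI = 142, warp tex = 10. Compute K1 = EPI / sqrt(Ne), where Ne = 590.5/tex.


Formula: K1 = EPI / sqrt(Ne), with Ne = 590.5 / tex_warp
Step 1: Ne = 590.5 / 10 = 59.05
Step 2: sqrt(Ne) = sqrt(59.05) = 7.6844
Step 3: K1 = 142 / 7.6844 = 18.5

18.5


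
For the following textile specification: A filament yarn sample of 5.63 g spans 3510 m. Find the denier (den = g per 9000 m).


Formula: den = (mass_g / length_m) * 9000
Substituting: den = (5.63 / 3510) * 9000
Intermediate: 5.63 / 3510 = 0.00160399 g/m
den = 0.00160399 * 9000 = 14.4 denier

14.4 denier


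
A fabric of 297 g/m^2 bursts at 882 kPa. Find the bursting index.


Formula: Bursting Index = Bursting Strength / Fabric GSM
BI = 882 kPa / 297 g/m^2
BI = 2.970 kPa/(g/m^2)

2.970 kPa/(g/m^2)


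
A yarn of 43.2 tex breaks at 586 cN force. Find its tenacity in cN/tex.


Formula: Tenacity = Breaking force / Linear density
Tenacity = 586 cN / 43.2 tex
Tenacity = 13.56 cN/tex

13.56 cN/tex


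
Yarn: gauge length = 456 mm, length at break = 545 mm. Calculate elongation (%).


Formula: Elongation (%) = ((L_break - L0) / L0) * 100
Step 1: Extension = 545 - 456 = 89 mm
Step 2: Elongation = (89 / 456) * 100
Step 3: Elongation = 0.195175 * 100 = 19.5175% ≈ 19.5%

19.5%


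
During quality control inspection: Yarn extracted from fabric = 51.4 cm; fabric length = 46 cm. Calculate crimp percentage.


Formula: Crimp% = ((L_yarn - L_fabric) / L_fabric) * 100
Step 1: Extension = 51.4 - 46 = 5.4 cm
Step 2: Crimp% = (5.4 / 46) * 100
Step 3: Crimp% = 0.117391 * 100 = 11.7391% ≈ 11.7%

11.7%


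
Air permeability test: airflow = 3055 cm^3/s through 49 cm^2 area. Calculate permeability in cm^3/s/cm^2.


Formula: Air Permeability = Airflow / Test Area
AP = 3055 cm^3/s / 49 cm^2
AP = 62.3 cm^3/s/cm^2

62.3 cm^3/s/cm^2


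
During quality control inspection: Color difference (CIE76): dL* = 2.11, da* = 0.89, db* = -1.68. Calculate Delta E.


Formula: Delta E = sqrt(dL*^2 + da*^2 + db*^2)
Step 1: dL*^2 = 2.11^2 = 4.4521
Step 2: da*^2 = 0.89^2 = 0.7921
Step 3: db*^2 = (-1.68)^2 = 2.8224
Step 4: Sum = 4.4521 + 0.7921 + 2.8224 = 8.0666
Step 5: Delta E = sqrt(8.0666) = 2.84

2.84 Delta E


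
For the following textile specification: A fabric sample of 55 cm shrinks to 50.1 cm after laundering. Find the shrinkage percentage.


Formula: Shrinkage% = ((L_before - L_after) / L_before) * 100
Step 1: Shrinkage = 55 - 50.1 = 4.9 cm
Step 2: Shrinkage% = (4.9 / 55) * 100
Step 3: Shrinkage% = 0.089091 * 100 = 8.9091% ≈ 8.9%

8.9%


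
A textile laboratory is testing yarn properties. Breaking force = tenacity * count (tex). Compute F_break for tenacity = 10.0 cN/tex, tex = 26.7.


Formula: Breaking force = Tenacity * Linear density
F = 10.0 cN/tex * 26.7 tex
F = 267.00 cN

267.00 cN


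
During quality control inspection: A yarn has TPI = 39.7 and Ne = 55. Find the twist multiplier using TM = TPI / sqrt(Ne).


Formula: TM = TPI / sqrt(Ne)
Step 1: sqrt(Ne) = sqrt(55) = 7.4162
Step 2: TM = 39.7 / 7.4162 = 5.35

5.35 TM


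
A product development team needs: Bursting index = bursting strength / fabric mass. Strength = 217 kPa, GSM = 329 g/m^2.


Formula: Bursting Index = Bursting Strength / Fabric GSM
BI = 217 kPa / 329 g/m^2
BI = 0.660 kPa/(g/m^2)

0.660 kPa/(g/m^2)


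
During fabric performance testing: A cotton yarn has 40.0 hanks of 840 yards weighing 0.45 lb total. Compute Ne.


Formula: Ne = hanks / mass_lb
Substituting: Ne = 40.0 / 0.45
Ne = 88.9

88.9 Ne


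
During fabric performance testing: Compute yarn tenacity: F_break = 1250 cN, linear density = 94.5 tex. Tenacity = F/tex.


Formula: Tenacity = Breaking force / Linear density
Tenacity = 1250 cN / 94.5 tex
Tenacity = 13.23 cN/tex

13.23 cN/tex


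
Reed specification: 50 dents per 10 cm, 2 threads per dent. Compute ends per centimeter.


Formula: EPC = (dents per 10 cm * ends per dent) / 10
Step 1: Total ends per 10 cm = 50 * 2 = 100
Step 2: EPC = 100 / 10 = 10.0 ends/cm

10.0 ends/cm


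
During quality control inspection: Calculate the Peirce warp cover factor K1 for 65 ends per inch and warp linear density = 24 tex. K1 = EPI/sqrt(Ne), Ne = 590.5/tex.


Formula: K1 = EPI / sqrt(Ne), with Ne = 590.5 / tex_warp
Step 1: Ne = 590.5 / 24 = 24.604
Step 2: sqrt(Ne) = sqrt(24.604) = 4.9602
Step 3: K1 = 65 / 4.9602 = 13.1

13.1


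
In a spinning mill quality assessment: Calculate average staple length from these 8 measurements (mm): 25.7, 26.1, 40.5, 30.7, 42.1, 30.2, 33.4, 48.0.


Formula: Mean = sum of lengths / count
Sum = 25.7 + 26.1 + 40.5 + 30.7 + 42.1 + 30.2 + 33.4 + 48.0
Sum = 276.7 mm
Mean = 276.7 / 8 = 34.59 mm

34.59 mm


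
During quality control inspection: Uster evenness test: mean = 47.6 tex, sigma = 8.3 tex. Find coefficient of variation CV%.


Formula: CV% = (standard deviation / mean) * 100
Step 1: Ratio = 8.3 / 47.6 = 0.17437
Step 2: CV% = 0.17437 * 100 = 17.437% ≈ 17.4%

17.4%


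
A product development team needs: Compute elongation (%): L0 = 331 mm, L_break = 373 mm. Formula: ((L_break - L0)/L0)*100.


Formula: Elongation (%) = ((L_break - L0) / L0) * 100
Step 1: Extension = 373 - 331 = 42 mm
Step 2: Elongation = (42 / 331) * 100
Step 3: Elongation = 0.126888 * 100 = 12.6888% ≈ 12.7%

12.7%


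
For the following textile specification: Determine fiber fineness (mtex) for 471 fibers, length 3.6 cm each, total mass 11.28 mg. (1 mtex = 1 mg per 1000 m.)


Formula: fineness (mtex) = mass (mg) / total length (km) = (mass_mg / total_length_m) * 1000
Step 1: Convert fiber length: 3.6 cm = 0.036 m
Step 2: Total fiber length = 471 * 0.036 = 16.956 m
Step 3: Linear density = 11.28 mg / 16.956 m = 0.6653 mg/m
Step 4: fineness = 0.6653 * 1000 = 665.3 mtex

665.3 mtex


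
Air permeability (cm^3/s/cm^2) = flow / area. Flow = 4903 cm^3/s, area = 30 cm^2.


Formula: Air Permeability = Airflow / Test Area
AP = 4903 cm^3/s / 30 cm^2
AP = 163.4 cm^3/s/cm^2

163.4 cm^3/s/cm^2


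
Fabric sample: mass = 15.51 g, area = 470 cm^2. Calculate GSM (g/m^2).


Formula: GSM = mass_g / area_m2
Step 1: Convert area: 470 cm^2 = 470 / 10000 = 0.047 m^2
Step 2: GSM = 15.51 g / 0.047 m^2 = 330.0 g/m^2

330.0 g/m^2


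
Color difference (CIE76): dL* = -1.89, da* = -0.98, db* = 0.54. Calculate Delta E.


Formula: Delta E = sqrt(dL*^2 + da*^2 + db*^2)
Step 1: dL*^2 = (-1.89)^2 = 3.5721
Step 2: da*^2 = (-0.98)^2 = 0.9604
Step 3: db*^2 = 0.54^2 = 0.2916
Step 4: Sum = 3.5721 + 0.9604 + 0.2916 = 4.8241
Step 5: Delta E = sqrt(4.8241) = 2.2

2.2 Delta E


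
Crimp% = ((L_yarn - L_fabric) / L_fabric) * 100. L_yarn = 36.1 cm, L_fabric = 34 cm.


Formula: Crimp% = ((L_yarn - L_fabric) / L_fabric) * 100
Step 1: Extension = 36.1 - 34 = 2.1 cm
Step 2: Crimp% = (2.1 / 34) * 100
Step 3: Crimp% = 0.061765 * 100 = 6.1765% ≈ 6.2%

6.2%


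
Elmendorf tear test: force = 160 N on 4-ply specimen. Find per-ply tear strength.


Formula: Per-ply strength = Total force / Number of plies
Per-ply = 160 N / 4
Per-ply = 40 N

40 N


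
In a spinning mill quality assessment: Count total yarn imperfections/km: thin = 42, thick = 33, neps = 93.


Formula: Total = thin places + thick places + neps
Total = 42 + 33 + 93
Total = 168 imperfections/km

168 imperfections/km


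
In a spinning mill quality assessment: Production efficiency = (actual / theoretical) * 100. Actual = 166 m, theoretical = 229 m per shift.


Formula: Efficiency% = (Actual output / Theoretical output) * 100
Efficiency% = (166 / 229) * 100
Efficiency% = 0.724891 * 100 = 72.4891% ≈ 72.5%

72.5%


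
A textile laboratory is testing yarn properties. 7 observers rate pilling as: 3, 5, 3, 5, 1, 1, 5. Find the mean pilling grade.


Formula: Mean = sum / count
Sum = 3 + 5 + 3 + 5 + 1 + 1 + 5 = 23
Mean = 23 / 7 = 3.3

3.3


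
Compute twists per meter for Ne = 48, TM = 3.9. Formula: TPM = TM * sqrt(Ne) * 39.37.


Formula: TPM = TM * sqrt(Ne) * 39.37
Step 1: sqrt(Ne) = sqrt(48) = 6.9282
Step 2: TM * sqrt(Ne) = 3.9 * 6.9282 = 27.02
Step 3: TPM = 27.02 * 39.37 = 1064 twists/m

1064 twists/m


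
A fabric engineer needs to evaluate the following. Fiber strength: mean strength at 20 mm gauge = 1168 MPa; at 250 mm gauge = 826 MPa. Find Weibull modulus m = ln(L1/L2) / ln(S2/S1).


Formula: m = ln(L1/L2) / ln(S2/S1)
Step 1: ln(L1/L2) = ln(20/250) = -2.52573
Step 2: S2/S1 = 826/1168 = 0.70719
Step 3: ln(S2/S1) = ln(0.70719) = -0.34646
Step 4: m = -2.52573 / -0.34646 = 7.29

7.29 (Weibull m)


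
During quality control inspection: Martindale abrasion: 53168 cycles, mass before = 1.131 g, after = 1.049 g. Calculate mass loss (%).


Formula: Mass loss% = ((m_before - m_after) / m_before) * 100
Step 1: Mass loss = 1.131 - 1.049 = 0.082 g
Step 2: Ratio = 0.082 / 1.131 = 0.0725022
Step 3: Mass loss% = 0.0725022 * 100 = 7.25022% ≈ 7.25%

7.25%


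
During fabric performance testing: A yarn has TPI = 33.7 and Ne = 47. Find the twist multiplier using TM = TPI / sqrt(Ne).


Formula: TM = TPI / sqrt(Ne)
Step 1: sqrt(Ne) = sqrt(47) = 6.8557
Step 2: TM = 33.7 / 6.8557 = 4.92

4.92 TM


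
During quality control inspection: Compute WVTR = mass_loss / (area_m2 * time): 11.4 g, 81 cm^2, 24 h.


Formula: WVTR = mass_loss / (area * time)
Step 1: Convert area: 81 cm^2 = 0.0081 m^2
Step 2: WVTR = 11.4 g / (0.0081 m^2 * 24 h)
Step 3: WVTR = 11.4 / 0.1944 = 58.6 g/m^2/h

58.6 g/m^2/h


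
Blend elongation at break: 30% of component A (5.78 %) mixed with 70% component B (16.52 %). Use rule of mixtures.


Formula: Blend property = (fraction_A * property_A) + (fraction_B * property_B)
Step 1: Contribution A = 30/100 * 5.78 % = 1.734 %
Step 2: Contribution B = 70/100 * 16.52 % = 11.564 %
Step 3: Blend elongation at break = 1.734 + 11.564 = 13.298 %

13.298 %


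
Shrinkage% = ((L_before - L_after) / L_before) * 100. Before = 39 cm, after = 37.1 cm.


Formula: Shrinkage% = ((L_before - L_after) / L_before) * 100
Step 1: Shrinkage = 39 - 37.1 = 1.9 cm
Step 2: Shrinkage% = (1.9 / 39) * 100
Step 3: Shrinkage% = 0.048718 * 100 = 4.8718% ≈ 4.9%

4.9%


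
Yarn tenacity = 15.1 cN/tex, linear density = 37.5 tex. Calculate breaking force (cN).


Formula: Breaking force = Tenacity * Linear density
F = 15.1 cN/tex * 37.5 tex
F = 566.25 cN

566.25 cN


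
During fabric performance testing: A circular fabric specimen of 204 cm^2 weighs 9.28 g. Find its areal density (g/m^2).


Formula: GSM = mass_g / area_m2
Step 1: Convert area: 204 cm^2 = 204 / 10000 = 0.0204 m^2
Step 2: GSM = 9.28 g / 0.0204 m^2 = 454.9 g/m^2

454.9 g/m^2


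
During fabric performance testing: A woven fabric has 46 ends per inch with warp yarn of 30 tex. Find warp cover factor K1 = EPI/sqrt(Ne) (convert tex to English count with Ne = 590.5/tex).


Formula: K1 = EPI / sqrt(Ne), with Ne = 590.5 / tex_warp
Step 1: Ne = 590.5 / 30 = 19.683
Step 2: sqrt(Ne) = sqrt(19.683) = 4.4366
Step 3: K1 = 46 / 4.4366 = 10.4

10.4


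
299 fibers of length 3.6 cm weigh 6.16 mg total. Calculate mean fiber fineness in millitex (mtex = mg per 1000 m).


Formula: fineness (mtex) = mass (mg) / total length (km) = (mass_mg / total_length_m) * 1000
Step 1: Convert fiber length: 3.6 cm = 0.036 m
Step 2: Total fiber length = 299 * 0.036 = 10.764 m
Step 3: Linear density = 6.16 mg / 10.764 m = 0.5723 mg/m
Step 4: fineness = 0.5723 * 1000 = 572.3 mtex

572.3 mtex


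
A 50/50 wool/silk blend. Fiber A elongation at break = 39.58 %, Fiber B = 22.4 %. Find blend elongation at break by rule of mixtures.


Formula: Blend property = (fraction_A * property_A) + (fraction_B * property_B)
Step 1: Contribution A = 50/100 * 39.58 % = 19.79 %
Step 2: Contribution B = 50/100 * 22.4 % = 11.2 %
Step 3: Blend elongation at break = 19.79 + 11.2 = 30.99 %

30.99 %


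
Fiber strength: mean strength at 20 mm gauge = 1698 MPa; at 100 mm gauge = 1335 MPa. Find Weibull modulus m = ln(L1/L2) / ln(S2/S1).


Formula: m = ln(L1/L2) / ln(S2/S1)
Step 1: ln(L1/L2) = ln(20/100) = -1.60944
Step 2: S2/S1 = 1335/1698 = 0.78622
Step 3: ln(S2/S1) = ln(0.78622) = -0.24052
Step 4: m = -1.60944 / -0.24052 = 6.69

6.69 (Weibull m)


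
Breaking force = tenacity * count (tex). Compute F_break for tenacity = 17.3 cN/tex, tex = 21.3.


Formula: Breaking force = Tenacity * Linear density
F = 17.3 cN/tex * 21.3 tex
F = 368.49 cN

368.49 cN


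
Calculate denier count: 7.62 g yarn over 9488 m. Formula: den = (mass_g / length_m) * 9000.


Formula: den = (mass_g / length_m) * 9000
Substituting: den = (7.62 / 9488) * 9000
Intermediate: 7.62 / 9488 = 0.00080312 g/m
den = 0.00080312 * 9000 = 7.2 denier

7.2 denier


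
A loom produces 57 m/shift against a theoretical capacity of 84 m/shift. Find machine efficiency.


Formula: Efficiency% = (Actual output / Theoretical output) * 100
Efficiency% = (57 / 84) * 100
Efficiency% = 0.678571 * 100 = 67.8571% ≈ 67.9%

67.9%


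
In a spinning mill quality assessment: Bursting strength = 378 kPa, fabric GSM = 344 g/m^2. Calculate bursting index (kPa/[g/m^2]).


Formula: Bursting Index = Bursting Strength / Fabric GSM
BI = 378 kPa / 344 g/m^2
BI = 1.099 kPa/(g/m^2)

1.099 kPa/(g/m^2)


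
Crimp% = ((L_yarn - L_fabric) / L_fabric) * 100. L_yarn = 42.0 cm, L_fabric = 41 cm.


Formula: Crimp% = ((L_yarn - L_fabric) / L_fabric) * 100
Step 1: Extension = 42.0 - 41 = 1.0 cm
Step 2: Crimp% = (1.0 / 41) * 100
Step 3: Crimp% = 0.02439 * 100 = 2.439% ≈ 2.4%

2.4%


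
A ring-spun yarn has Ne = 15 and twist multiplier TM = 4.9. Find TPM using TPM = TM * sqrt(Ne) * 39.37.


Formula: TPM = TM * sqrt(Ne) * 39.37
Step 1: sqrt(Ne) = sqrt(15) = 3.873
Step 2: TM * sqrt(Ne) = 4.9 * 3.873 = 18.9777
Step 3: TPM = 18.9777 * 39.37 = 747 twists/m

747 twists/m


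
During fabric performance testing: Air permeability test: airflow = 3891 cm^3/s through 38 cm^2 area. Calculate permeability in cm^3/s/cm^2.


Formula: Air Permeability = Airflow / Test Area
AP = 3891 cm^3/s / 38 cm^2
AP = 102.4 cm^3/s/cm^2

102.4 cm^3/s/cm^2


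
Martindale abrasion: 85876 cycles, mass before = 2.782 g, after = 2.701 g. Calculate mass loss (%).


Formula: Mass loss% = ((m_before - m_after) / m_before) * 100
Step 1: Mass loss = 2.782 - 2.701 = 0.081 g
Step 2: Ratio = 0.081 / 2.782 = 0.0291157
Step 3: Mass loss% = 0.0291157 * 100 = 2.91157% ≈ 2.91%

2.91%


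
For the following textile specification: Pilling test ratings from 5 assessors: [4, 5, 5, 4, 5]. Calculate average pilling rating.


Formula: Mean = sum / count
Sum = 4 + 5 + 5 + 4 + 5 = 23
Mean = 23 / 5 = 4.6

4.6


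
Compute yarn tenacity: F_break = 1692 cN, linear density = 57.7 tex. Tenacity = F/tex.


Formula: Tenacity = Breaking force / Linear density
Tenacity = 1692 cN / 57.7 tex
Tenacity = 29.32 cN/tex

29.32 cN/tex


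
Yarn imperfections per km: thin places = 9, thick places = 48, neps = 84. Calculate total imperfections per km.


Formula: Total = thin places + thick places + neps
Total = 9 + 48 + 84
Total = 141 imperfections/km

141 imperfections/km


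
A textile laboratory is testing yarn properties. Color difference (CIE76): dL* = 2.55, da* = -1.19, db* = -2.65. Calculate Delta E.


Formula: Delta E = sqrt(dL*^2 + da*^2 + db*^2)
Step 1: dL*^2 = 2.55^2 = 6.5025
Step 2: da*^2 = (-1.19)^2 = 1.4161
Step 3: db*^2 = (-2.65)^2 = 7.0225
Step 4: Sum = 6.5025 + 1.4161 + 7.0225 = 14.9411
Step 5: Delta E = sqrt(14.9411) = 3.87

3.87 Delta E


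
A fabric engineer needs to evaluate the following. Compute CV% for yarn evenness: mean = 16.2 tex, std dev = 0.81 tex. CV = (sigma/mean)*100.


Formula: CV% = (standard deviation / mean) * 100
Step 1: Ratio = 0.81 / 16.2 = 0.05
Step 2: CV% = 0.05 * 100 = 5.0%

5.0%


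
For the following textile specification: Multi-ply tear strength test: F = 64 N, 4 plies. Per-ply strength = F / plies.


Formula: Per-ply strength = Total force / Number of plies
Per-ply = 64 N / 4
Per-ply = 16 N

16 N


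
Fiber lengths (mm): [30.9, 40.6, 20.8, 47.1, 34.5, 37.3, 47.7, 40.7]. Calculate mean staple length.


Formula: Mean = sum of lengths / count
Sum = 30.9 + 40.6 + 20.8 + 47.1 + 34.5 + 37.3 + 47.7 + 40.7
Sum = 299.6 mm
Mean = 299.6 / 8 = 37.45 mm

37.45 mm


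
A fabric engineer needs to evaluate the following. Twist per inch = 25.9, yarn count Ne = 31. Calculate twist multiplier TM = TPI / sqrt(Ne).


Formula: TM = TPI / sqrt(Ne)
Step 1: sqrt(Ne) = sqrt(31) = 5.5678
Step 2: TM = 25.9 / 5.5678 = 4.65

4.65 TM


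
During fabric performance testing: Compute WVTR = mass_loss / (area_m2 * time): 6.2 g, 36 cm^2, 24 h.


Formula: WVTR = mass_loss / (area * time)
Step 1: Convert area: 36 cm^2 = 0.0036 m^2
Step 2: WVTR = 6.2 g / (0.0036 m^2 * 24 h)
Step 3: WVTR = 6.2 / 0.0864 = 71.8 g/m^2/h

71.8 g/m^2/h


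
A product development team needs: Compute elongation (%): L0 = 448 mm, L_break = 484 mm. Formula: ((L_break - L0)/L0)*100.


Formula: Elongation (%) = ((L_break - L0) / L0) * 100
Step 1: Extension = 484 - 448 = 36 mm
Step 2: Elongation = (36 / 448) * 100
Step 3: Elongation = 0.080357 * 100 = 8.0357% ≈ 8.0%

8.0%


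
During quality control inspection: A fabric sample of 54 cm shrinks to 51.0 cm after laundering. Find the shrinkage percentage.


Formula: Shrinkage% = ((L_before - L_after) / L_before) * 100
Step 1: Shrinkage = 54 - 51.0 = 3.0 cm
Step 2: Shrinkage% = (3.0 / 54) * 100
Step 3: Shrinkage% = 0.055556 * 100 = 5.5556% ≈ 5.6%

5.6%


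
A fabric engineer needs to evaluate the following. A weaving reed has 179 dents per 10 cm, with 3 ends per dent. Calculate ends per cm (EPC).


Formula: EPC = (dents per 10 cm * ends per dent) / 10
Step 1: Total ends per 10 cm = 179 * 3 = 537
Step 2: EPC = 537 / 10 = 53.7 ends/cm

53.7 ends/cm


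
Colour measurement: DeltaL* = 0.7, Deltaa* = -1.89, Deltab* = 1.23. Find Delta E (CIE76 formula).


Formula: Delta E = sqrt(dL*^2 + da*^2 + db*^2)
Step 1: dL*^2 = 0.7^2 = 0.49
Step 2: da*^2 = (-1.89)^2 = 3.5721
Step 3: db*^2 = 1.23^2 = 1.5129
Step 4: Sum = 0.49 + 3.5721 + 1.5129 = 5.575
Step 5: Delta E = sqrt(5.575) = 2.36

2.36 Delta E


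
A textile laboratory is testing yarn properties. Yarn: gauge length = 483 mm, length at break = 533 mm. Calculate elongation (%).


Formula: Elongation (%) = ((L_break - L0) / L0) * 100
Step 1: Extension = 533 - 483 = 50 mm
Step 2: Elongation = (50 / 483) * 100
Step 3: Elongation = 0.10352 * 100 = 10.352% ≈ 10.4%

10.4%


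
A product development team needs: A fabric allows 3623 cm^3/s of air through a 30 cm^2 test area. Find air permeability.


Formula: Air Permeability = Airflow / Test Area
AP = 3623 cm^3/s / 30 cm^2
AP = 120.8 cm^3/s/cm^2

120.8 cm^3/s/cm^2


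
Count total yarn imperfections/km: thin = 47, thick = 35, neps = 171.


Formula: Total = thin places + thick places + neps
Total = 47 + 35 + 171
Total = 253 imperfections/km

253 imperfections/km


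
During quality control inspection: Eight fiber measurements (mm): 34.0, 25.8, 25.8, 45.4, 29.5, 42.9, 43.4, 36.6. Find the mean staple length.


Formula: Mean = sum of lengths / count
Sum = 34.0 + 25.8 + 25.8 + 45.4 + 29.5 + 42.9 + 43.4 + 36.6
Sum = 283.4 mm
Mean = 283.4 / 8 = 35.43 mm

35.43 mm


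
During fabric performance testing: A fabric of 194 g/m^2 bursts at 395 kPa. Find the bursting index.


Formula: Bursting Index = Bursting Strength / Fabric GSM
BI = 395 kPa / 194 g/m^2
BI = 2.036 kPa/(g/m^2)

2.036 kPa/(g/m^2)


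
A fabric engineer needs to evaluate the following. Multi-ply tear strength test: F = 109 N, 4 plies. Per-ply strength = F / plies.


Formula: Per-ply strength = Total force / Number of plies
Per-ply = 109 N / 4
Per-ply = 27.25 N

27.25 N


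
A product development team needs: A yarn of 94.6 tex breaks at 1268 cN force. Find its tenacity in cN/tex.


Formula: Tenacity = Breaking force / Linear density
Tenacity = 1268 cN / 94.6 tex
Tenacity = 13.40 cN/tex

13.40 cN/tex


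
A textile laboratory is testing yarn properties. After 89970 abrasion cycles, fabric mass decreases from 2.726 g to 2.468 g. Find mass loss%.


Formula: Mass loss% = ((m_before - m_after) / m_before) * 100
Step 1: Mass loss = 2.726 - 2.468 = 0.258 g
Step 2: Ratio = 0.258 / 2.726 = 0.0946442
Step 3: Mass loss% = 0.0946442 * 100 = 9.46442% ≈ 9.46%

9.46%


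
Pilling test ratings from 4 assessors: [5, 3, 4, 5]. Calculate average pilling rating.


Formula: Mean = sum / count
Sum = 5 + 3 + 4 + 5 = 17
Mean = 17 / 4 = 4.3

4.3


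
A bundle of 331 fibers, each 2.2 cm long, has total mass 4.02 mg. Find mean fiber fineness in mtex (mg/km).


Formula: fineness (mtex) = mass (mg) / total length (km) = (mass_mg / total_length_m) * 1000
Step 1: Convert fiber length: 2.2 cm = 0.022 m
Step 2: Total fiber length = 331 * 0.022 = 7.282 m
Step 3: Linear density = 4.02 mg / 7.282 m = 0.5520 mg/m
Step 4: fineness = 0.5520 * 1000 = 552.0 mtex

552.0 mtex


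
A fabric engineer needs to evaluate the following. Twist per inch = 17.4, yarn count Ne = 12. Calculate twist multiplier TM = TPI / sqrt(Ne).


Formula: TM = TPI / sqrt(Ne)
Step 1: sqrt(Ne) = sqrt(12) = 3.4641
Step 2: TM = 17.4 / 3.4641 = 5.02

5.02 TM


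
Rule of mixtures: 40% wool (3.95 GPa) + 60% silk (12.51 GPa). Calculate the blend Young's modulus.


Formula: Blend property = (fraction_A * property_A) + (fraction_B * property_B)
Step 1: Contribution A = 40/100 * 3.95 GPa = 1.58 GPa
Step 2: Contribution B = 60/100 * 12.51 GPa = 7.506 GPa
Step 3: Blend Young's modulus = 1.58 + 7.506 = 9.086 GPa

9.086 GPa


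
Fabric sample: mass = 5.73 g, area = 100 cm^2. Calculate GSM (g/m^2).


Formula: GSM = mass_g / area_m2
Step 1: Convert area: 100 cm^2 = 100 / 10000 = 0.01 m^2
Step 2: GSM = 5.73 g / 0.01 m^2 = 573.0 g/m^2

573.0 g/m^2


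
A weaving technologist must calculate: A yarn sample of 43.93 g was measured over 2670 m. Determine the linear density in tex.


Formula: Tex = (mass_g / length_m) * 1000
Substituting: Tex = (43.93 / 2670) * 1000
Intermediate: 43.93 / 2670 = 0.01645318 g/m
Tex = 0.01645318 * 1000 = 16.45 tex

16.45 tex


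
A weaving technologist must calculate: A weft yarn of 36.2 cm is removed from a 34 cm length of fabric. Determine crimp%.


Formula: Crimp% = ((L_yarn - L_fabric) / L_fabric) * 100
Step 1: Extension = 36.2 - 34 = 2.2 cm
Step 2: Crimp% = (2.2 / 34) * 100
Step 3: Crimp% = 0.064706 * 100 = 6.4706% ≈ 6.5%

6.5%


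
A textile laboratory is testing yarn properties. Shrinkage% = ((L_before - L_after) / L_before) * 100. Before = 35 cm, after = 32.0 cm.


Formula: Shrinkage% = ((L_before - L_after) / L_before) * 100
Step 1: Shrinkage = 35 - 32.0 = 3.0 cm
Step 2: Shrinkage% = (3.0 / 35) * 100
Step 3: Shrinkage% = 0.085714 * 100 = 8.5714% ≈ 8.6%

8.6%


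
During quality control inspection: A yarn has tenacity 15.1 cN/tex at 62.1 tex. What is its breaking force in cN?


Formula: Breaking force = Tenacity * Linear density
F = 15.1 cN/tex * 62.1 tex
F = 937.71 cN

937.71 cN


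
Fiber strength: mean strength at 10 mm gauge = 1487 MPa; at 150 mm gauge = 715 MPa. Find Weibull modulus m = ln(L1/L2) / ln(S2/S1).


Formula: m = ln(L1/L2) / ln(S2/S1)
Step 1: ln(L1/L2) = ln(10/150) = -2.70805
Step 2: S2/S1 = 715/1487 = 0.48083
Step 3: ln(S2/S1) = ln(0.48083) = -0.73224
Step 4: m = -2.70805 / -0.73224 = 3.70

3.70 (Weibull m)


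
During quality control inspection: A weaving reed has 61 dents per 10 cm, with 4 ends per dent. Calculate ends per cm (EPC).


Formula: EPC = (dents per 10 cm * ends per dent) / 10
Step 1: Total ends per 10 cm = 61 * 4 = 244
Step 2: EPC = 244 / 10 = 24.4 ends/cm

24.4 ends/cm


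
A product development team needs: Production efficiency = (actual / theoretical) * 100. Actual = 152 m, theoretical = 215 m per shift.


Formula: Efficiency% = (Actual output / Theoretical output) * 100
Efficiency% = (152 / 215) * 100
Efficiency% = 0.706977 * 100 = 70.6977% ≈ 70.7%

70.7%


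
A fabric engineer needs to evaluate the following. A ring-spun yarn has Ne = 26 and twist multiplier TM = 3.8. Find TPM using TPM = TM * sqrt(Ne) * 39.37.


Formula: TPM = TM * sqrt(Ne) * 39.37
Step 1: sqrt(Ne) = sqrt(26) = 5.099
Step 2: TM * sqrt(Ne) = 3.8 * 5.099 = 19.3762
Step 3: TPM = 19.3762 * 39.37 = 763 twists/m

763 twists/m


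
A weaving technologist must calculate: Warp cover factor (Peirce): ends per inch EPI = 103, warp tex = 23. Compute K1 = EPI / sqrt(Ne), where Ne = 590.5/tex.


Formula: K1 = EPI / sqrt(Ne), with Ne = 590.5 / tex_warp
Step 1: Ne = 590.5 / 23 = 25.674
Step 2: sqrt(Ne) = sqrt(25.674) = 5.067
Step 3: K1 = 103 / 5.067 = 20.3

20.3


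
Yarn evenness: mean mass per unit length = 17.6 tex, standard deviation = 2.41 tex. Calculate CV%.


Formula: CV% = (standard deviation / mean) * 100
Step 1: Ratio = 2.41 / 17.6 = 0.136932
Step 2: CV% = 0.136932 * 100 = 13.6932% ≈ 13.7%

13.7%


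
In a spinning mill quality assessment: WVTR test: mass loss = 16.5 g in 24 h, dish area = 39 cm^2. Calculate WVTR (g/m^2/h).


Formula: WVTR = mass_loss / (area * time)
Step 1: Convert area: 39 cm^2 = 0.0039 m^2
Step 2: WVTR = 16.5 g / (0.0039 m^2 * 24 h)
Step 3: WVTR = 16.5 / 0.0936 = 176.3 g/m^2/h

176.3 g/m^2/h


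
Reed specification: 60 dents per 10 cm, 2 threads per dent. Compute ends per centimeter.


Formula: EPC = (dents per 10 cm * ends per dent) / 10
Step 1: Total ends per 10 cm = 60 * 2 = 120
Step 2: EPC = 120 / 10 = 12.0 ends/cm

12.0 ends/cm


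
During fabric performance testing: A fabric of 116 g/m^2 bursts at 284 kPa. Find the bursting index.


Formula: Bursting Index = Bursting Strength / Fabric GSM
BI = 284 kPa / 116 g/m^2
BI = 2.448 kPa/(g/m^2)

2.448 kPa/(g/m^2)


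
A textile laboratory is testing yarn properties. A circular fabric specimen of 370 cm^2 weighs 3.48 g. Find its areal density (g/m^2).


Formula: GSM = mass_g / area_m2
Step 1: Convert area: 370 cm^2 = 370 / 10000 = 0.037 m^2
Step 2: GSM = 3.48 g / 0.037 m^2 = 94.1 g/m^2

94.1 g/m^2


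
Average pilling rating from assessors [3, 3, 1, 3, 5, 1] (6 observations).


Formula: Mean = sum / count
Sum = 3 + 3 + 1 + 3 + 5 + 1 = 16
Mean = 16 / 6 = 2.7

2.7


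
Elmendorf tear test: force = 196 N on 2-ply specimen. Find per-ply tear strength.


Formula: Per-ply strength = Total force / Number of plies
Per-ply = 196 N / 2
Per-ply = 98 N

98 N


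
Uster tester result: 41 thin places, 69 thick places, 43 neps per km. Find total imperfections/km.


Formula: Total = thin places + thick places + neps
Total = 41 + 69 + 43
Total = 153 imperfections/km

153 imperfections/km


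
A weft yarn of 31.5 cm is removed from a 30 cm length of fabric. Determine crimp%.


Formula: Crimp% = ((L_yarn - L_fabric) / L_fabric) * 100
Step 1: Extension = 31.5 - 30 = 1.5 cm
Step 2: Crimp% = (1.5 / 30) * 100
Step 3: Crimp% = 0.05 * 100 = 5.0%

5.0%


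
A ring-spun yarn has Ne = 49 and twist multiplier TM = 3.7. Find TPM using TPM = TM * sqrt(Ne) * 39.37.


Formula: TPM = TM * sqrt(Ne) * 39.37
Step 1: sqrt(Ne) = sqrt(49) = 7
Step 2: TM * sqrt(Ne) = 3.7 * 7 = 25.9
Step 3: TPM = 25.9 * 39.37 = 1020 twists/m

1020 twists/m


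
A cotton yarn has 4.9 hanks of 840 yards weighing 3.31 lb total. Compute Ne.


Formula: Ne = hanks / mass_lb
Substituting: Ne = 4.9 / 3.31
Ne = 1.5

1.5 Ne


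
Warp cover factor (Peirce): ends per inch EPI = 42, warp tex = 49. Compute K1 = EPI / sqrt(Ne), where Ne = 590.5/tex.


Formula: K1 = EPI / sqrt(Ne), with Ne = 590.5 / tex_warp
Step 1: Ne = 590.5 / 49 = 12.051
Step 2: sqrt(Ne) = sqrt(12.051) = 3.4715
Step 3: K1 = 42 / 3.4715 = 12.1

12.1


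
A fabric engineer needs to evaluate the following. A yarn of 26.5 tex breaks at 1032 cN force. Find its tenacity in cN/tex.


Formula: Tenacity = Breaking force / Linear density
Tenacity = 1032 cN / 26.5 tex
Tenacity = 38.94 cN/tex

38.94 cN/tex


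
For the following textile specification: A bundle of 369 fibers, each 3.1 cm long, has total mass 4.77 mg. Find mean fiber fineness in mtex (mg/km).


Formula: fineness (mtex) = mass (mg) / total length (km) = (mass_mg / total_length_m) * 1000
Step 1: Convert fiber length: 3.1 cm = 0.031 m
Step 2: Total fiber length = 369 * 0.031 = 11.439 m
Step 3: Linear density = 4.77 mg / 11.439 m = 0.4170 mg/m
Step 4: fineness = 0.4170 * 1000 = 417.0 mtex

417.0 mtex


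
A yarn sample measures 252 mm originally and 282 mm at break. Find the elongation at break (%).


Formula: Elongation (%) = ((L_break - L0) / L0) * 100
Step 1: Extension = 282 - 252 = 30 mm
Step 2: Elongation = (30 / 252) * 100
Step 3: Elongation = 0.119048 * 100 = 11.9048% ≈ 11.9%

11.9%


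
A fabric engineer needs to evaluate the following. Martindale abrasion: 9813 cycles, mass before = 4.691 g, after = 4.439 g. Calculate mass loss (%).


Formula: Mass loss% = ((m_before - m_after) / m_before) * 100
Step 1: Mass loss = 4.691 - 4.439 = 0.252 g
Step 2: Ratio = 0.252 / 4.691 = 0.0537199
Step 3: Mass loss% = 0.0537199 * 100 = 5.37199% ≈ 5.37%

5.37%


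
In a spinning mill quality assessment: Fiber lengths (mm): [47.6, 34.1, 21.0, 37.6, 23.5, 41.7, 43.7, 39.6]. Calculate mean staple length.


Formula: Mean = sum of lengths / count
Sum = 47.6 + 34.1 + 21.0 + 37.6 + 23.5 + 41.7 + 43.7 + 39.6
Sum = 288.8 mm
Mean = 288.8 / 8 = 36.10 mm

36.10 mm


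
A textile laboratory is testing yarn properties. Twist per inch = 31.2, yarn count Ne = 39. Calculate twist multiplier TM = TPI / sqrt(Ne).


Formula: TM = TPI / sqrt(Ne)
Step 1: sqrt(Ne) = sqrt(39) = 6.245
Step 2: TM = 31.2 / 6.245 = 5.00

5.00 TM


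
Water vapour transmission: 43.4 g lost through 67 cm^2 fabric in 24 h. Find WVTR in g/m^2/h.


Formula: WVTR = mass_loss / (area * time)
Step 1: Convert area: 67 cm^2 = 0.0067 m^2
Step 2: WVTR = 43.4 g / (0.0067 m^2 * 24 h)
Step 3: WVTR = 43.4 / 0.1608 = 269.9 g/m^2/h

269.9 g/m^2/h


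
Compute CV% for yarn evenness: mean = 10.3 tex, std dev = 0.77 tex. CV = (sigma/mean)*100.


Formula: CV% = (standard deviation / mean) * 100
Step 1: Ratio = 0.77 / 10.3 = 0.074757
Step 2: CV% = 0.074757 * 100 = 7.4757% ≈ 7.5%

7.5%


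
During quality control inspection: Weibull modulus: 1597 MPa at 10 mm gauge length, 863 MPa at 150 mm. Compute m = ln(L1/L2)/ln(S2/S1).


Formula: m = ln(L1/L2) / ln(S2/S1)
Step 1: ln(L1/L2) = ln(10/150) = -2.70805
Step 2: S2/S1 = 863/1597 = 0.54039
Step 3: ln(S2/S1) = ln(0.54039) = -0.61546
Step 4: m = -2.70805 / -0.61546 = 4.40

4.40 (Weibull m)


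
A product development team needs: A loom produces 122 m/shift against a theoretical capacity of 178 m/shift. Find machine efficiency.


Formula: Efficiency% = (Actual output / Theoretical output) * 100
Efficiency% = (122 / 178) * 100
Efficiency% = 0.685393 * 100 = 68.5393% ≈ 68.5%

68.5%


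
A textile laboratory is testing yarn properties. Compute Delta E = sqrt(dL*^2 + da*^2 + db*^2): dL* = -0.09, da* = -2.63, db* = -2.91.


Formula: Delta E = sqrt(dL*^2 + da*^2 + db*^2)
Step 1: dL*^2 = (-0.09)^2 = 0.0081
Step 2: da*^2 = (-2.63)^2 = 6.9169
Step 3: db*^2 = (-2.91)^2 = 8.4681
Step 4: Sum = 0.0081 + 6.9169 + 8.4681 = 15.3931
Step 5: Delta E = sqrt(15.3931) = 3.92

3.92 Delta E


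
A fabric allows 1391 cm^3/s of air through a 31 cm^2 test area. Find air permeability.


Formula: Air Permeability = Airflow / Test Area
AP = 1391 cm^3/s / 31 cm^2
AP = 44.9 cm^3/s/cm^2

44.9 cm^3/s/cm^2


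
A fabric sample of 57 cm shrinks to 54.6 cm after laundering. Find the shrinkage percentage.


Formula: Shrinkage% = ((L_before - L_after) / L_before) * 100
Step 1: Shrinkage = 57 - 54.6 = 2.4 cm
Step 2: Shrinkage% = (2.4 / 57) * 100
Step 3: Shrinkage% = 0.042105 * 100 = 4.2105% ≈ 4.2%

4.2%


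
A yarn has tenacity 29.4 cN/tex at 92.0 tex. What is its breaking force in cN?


Formula: Breaking force = Tenacity * Linear density
F = 29.4 cN/tex * 92.0 tex
F = 2704.80 cN

2704.80 cN


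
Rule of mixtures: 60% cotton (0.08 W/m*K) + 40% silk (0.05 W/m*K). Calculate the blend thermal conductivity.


Formula: Blend property = (fraction_A * property_A) + (fraction_B * property_B)
Step 1: Contribution A = 60/100 * 0.08 W/m*K = 0.048 W/m*K
Step 2: Contribution B = 40/100 * 0.05 W/m*K = 0.02 W/m*K
Step 3: Blend thermal conductivity = 0.048 + 0.02 = 0.068 W/m*K

0.068 W/m*K


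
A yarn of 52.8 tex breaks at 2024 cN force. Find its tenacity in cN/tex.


Formula: Tenacity = Breaking force / Linear density
Tenacity = 2024 cN / 52.8 tex
Tenacity = 38.33 cN/tex

38.33 cN/tex


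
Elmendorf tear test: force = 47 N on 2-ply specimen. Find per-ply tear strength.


Formula: Per-ply strength = Total force / Number of plies
Per-ply = 47 N / 2
Per-ply = 23.5 N

23.5 N


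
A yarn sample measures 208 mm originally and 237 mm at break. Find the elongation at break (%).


Formula: Elongation (%) = ((L_break - L0) / L0) * 100
Step 1: Extension = 237 - 208 = 29 mm
Step 2: Elongation = (29 / 208) * 100
Step 3: Elongation = 0.139423 * 100 = 13.9423% ≈ 13.9%

13.9%


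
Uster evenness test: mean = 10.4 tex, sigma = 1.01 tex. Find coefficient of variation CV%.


Formula: CV% = (standard deviation / mean) * 100
Step 1: Ratio = 1.01 / 10.4 = 0.097115
Step 2: CV% = 0.097115 * 100 = 9.7115% ≈ 9.7%

9.7%


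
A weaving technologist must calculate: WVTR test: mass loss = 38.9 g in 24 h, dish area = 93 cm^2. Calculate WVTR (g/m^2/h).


Formula: WVTR = mass_loss / (area * time)
Step 1: Convert area: 93 cm^2 = 0.0093 m^2
Step 2: WVTR = 38.9 g / (0.0093 m^2 * 24 h)
Step 3: WVTR = 38.9 / 0.2232 = 174.3 g/m^2/h

174.3 g/m^2/h


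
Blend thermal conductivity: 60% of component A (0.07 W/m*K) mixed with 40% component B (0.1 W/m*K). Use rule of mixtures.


Formula: Blend property = (fraction_A * property_A) + (fraction_B * property_B)
Step 1: Contribution A = 60/100 * 0.07 W/m*K = 0.042 W/m*K
Step 2: Contribution B = 40/100 * 0.1 W/m*K = 0.04 W/m*K
Step 3: Blend thermal conductivity = 0.042 + 0.04 = 0.082 W/m*K

0.082 W/m*K


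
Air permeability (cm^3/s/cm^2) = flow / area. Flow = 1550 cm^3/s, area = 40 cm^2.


Formula: Air Permeability = Airflow / Test Area
AP = 1550 cm^3/s / 40 cm^2
AP = 38.8 cm^3/s/cm^2

38.8 cm^3/s/cm^2


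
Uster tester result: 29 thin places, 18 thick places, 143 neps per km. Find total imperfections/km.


Formula: Total = thin places + thick places + neps
Total = 29 + 18 + 143
Total = 190 imperfections/km

190 imperfections/km


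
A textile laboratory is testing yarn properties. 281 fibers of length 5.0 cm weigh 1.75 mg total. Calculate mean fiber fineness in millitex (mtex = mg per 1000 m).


Formula: fineness (mtex) = mass (mg) / total length (km) = (mass_mg / total_length_m) * 1000
Step 1: Convert fiber length: 5.0 cm = 0.05 m
Step 2: Total fiber length = 281 * 0.05 = 14.05 m
Step 3: Linear density = 1.75 mg / 14.05 m = 0.1246 mg/m
Step 4: fineness = 0.1246 * 1000 = 124.6 mtex

124.6 mtex


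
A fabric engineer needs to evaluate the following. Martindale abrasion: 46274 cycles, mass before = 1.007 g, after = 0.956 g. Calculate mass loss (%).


Formula: Mass loss% = ((m_before - m_after) / m_before) * 100
Step 1: Mass loss = 1.007 - 0.956 = 0.051 g
Step 2: Ratio = 0.051 / 1.007 = 0.0506455
Step 3: Mass loss% = 0.0506455 * 100 = 5.06455% ≈ 5.06%

5.06%


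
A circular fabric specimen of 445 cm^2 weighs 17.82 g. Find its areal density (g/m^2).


Formula: GSM = mass_g / area_m2
Step 1: Convert area: 445 cm^2 = 445 / 10000 = 0.0445 m^2
Step 2: GSM = 17.82 g / 0.0445 m^2 = 400.4 g/m^2

400.4 g/m^2


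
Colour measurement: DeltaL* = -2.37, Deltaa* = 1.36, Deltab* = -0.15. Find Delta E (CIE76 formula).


Formula: Delta E = sqrt(dL*^2 + da*^2 + db*^2)
Step 1: dL*^2 = (-2.37)^2 = 5.6169
Step 2: da*^2 = 1.36^2 = 1.8496
Step 3: db*^2 = (-0.15)^2 = 0.0225
Step 4: Sum = 5.6169 + 1.8496 + 0.0225 = 7.489
Step 5: Delta E = sqrt(7.489) = 2.74

2.74 Delta E


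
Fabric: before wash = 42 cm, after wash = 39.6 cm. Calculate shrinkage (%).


Formula: Shrinkage% = ((L_before - L_after) / L_before) * 100
Step 1: Shrinkage = 42 - 39.6 = 2.4 cm
Step 2: Shrinkage% = (2.4 / 42) * 100
Step 3: Shrinkage% = 0.057143 * 100 = 5.7143% ≈ 5.7%

5.7%


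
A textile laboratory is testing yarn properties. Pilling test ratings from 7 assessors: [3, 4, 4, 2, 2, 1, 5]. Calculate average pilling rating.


Formula: Mean = sum / count
Sum = 3 + 4 + 4 + 2 + 2 + 1 + 5 = 21
Mean = 21 / 7 = 3.0

3.0


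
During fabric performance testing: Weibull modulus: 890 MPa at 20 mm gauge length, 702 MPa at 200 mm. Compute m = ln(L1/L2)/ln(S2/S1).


Formula: m = ln(L1/L2) / ln(S2/S1)
Step 1: ln(L1/L2) = ln(20/200) = -2.30259
Step 2: S2/S1 = 702/890 = 0.78876
Step 3: ln(S2/S1) = ln(0.78876) = -0.23729
Step 4: m = -2.30259 / -0.23729 = 9.70

9.70 (Weibull m)
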